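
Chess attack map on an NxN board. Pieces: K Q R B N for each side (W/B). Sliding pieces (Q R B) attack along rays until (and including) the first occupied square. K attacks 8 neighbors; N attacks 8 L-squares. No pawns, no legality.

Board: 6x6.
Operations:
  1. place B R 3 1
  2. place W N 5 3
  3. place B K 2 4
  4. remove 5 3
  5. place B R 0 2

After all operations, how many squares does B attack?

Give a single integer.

Op 1: place BR@(3,1)
Op 2: place WN@(5,3)
Op 3: place BK@(2,4)
Op 4: remove (5,3)
Op 5: place BR@(0,2)
Per-piece attacks for B:
  BR@(0,2): attacks (0,3) (0,4) (0,5) (0,1) (0,0) (1,2) (2,2) (3,2) (4,2) (5,2)
  BK@(2,4): attacks (2,5) (2,3) (3,4) (1,4) (3,5) (3,3) (1,5) (1,3)
  BR@(3,1): attacks (3,2) (3,3) (3,4) (3,5) (3,0) (4,1) (5,1) (2,1) (1,1) (0,1)
Union (23 distinct): (0,0) (0,1) (0,3) (0,4) (0,5) (1,1) (1,2) (1,3) (1,4) (1,5) (2,1) (2,2) (2,3) (2,5) (3,0) (3,2) (3,3) (3,4) (3,5) (4,1) (4,2) (5,1) (5,2)

Answer: 23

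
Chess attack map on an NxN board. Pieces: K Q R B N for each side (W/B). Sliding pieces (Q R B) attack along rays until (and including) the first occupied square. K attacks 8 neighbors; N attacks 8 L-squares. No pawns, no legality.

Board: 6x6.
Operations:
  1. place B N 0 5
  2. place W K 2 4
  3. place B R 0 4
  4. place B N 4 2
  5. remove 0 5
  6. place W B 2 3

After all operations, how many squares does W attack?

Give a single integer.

Answer: 15

Derivation:
Op 1: place BN@(0,5)
Op 2: place WK@(2,4)
Op 3: place BR@(0,4)
Op 4: place BN@(4,2)
Op 5: remove (0,5)
Op 6: place WB@(2,3)
Per-piece attacks for W:
  WB@(2,3): attacks (3,4) (4,5) (3,2) (4,1) (5,0) (1,4) (0,5) (1,2) (0,1)
  WK@(2,4): attacks (2,5) (2,3) (3,4) (1,4) (3,5) (3,3) (1,5) (1,3)
Union (15 distinct): (0,1) (0,5) (1,2) (1,3) (1,4) (1,5) (2,3) (2,5) (3,2) (3,3) (3,4) (3,5) (4,1) (4,5) (5,0)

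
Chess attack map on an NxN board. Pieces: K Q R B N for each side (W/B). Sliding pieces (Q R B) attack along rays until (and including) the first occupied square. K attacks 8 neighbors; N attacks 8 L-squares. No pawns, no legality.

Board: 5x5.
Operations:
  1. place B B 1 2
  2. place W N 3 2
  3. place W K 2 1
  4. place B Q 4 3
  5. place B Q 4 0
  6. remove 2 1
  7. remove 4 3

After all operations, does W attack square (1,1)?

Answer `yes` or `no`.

Answer: yes

Derivation:
Op 1: place BB@(1,2)
Op 2: place WN@(3,2)
Op 3: place WK@(2,1)
Op 4: place BQ@(4,3)
Op 5: place BQ@(4,0)
Op 6: remove (2,1)
Op 7: remove (4,3)
Per-piece attacks for W:
  WN@(3,2): attacks (4,4) (2,4) (1,3) (4,0) (2,0) (1,1)
W attacks (1,1): yes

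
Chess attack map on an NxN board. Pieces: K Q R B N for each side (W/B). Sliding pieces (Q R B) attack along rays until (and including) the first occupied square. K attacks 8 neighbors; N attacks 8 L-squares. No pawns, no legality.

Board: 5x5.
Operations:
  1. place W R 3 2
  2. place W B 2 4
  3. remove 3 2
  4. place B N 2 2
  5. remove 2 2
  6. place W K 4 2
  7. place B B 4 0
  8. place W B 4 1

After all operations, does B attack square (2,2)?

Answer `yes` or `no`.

Op 1: place WR@(3,2)
Op 2: place WB@(2,4)
Op 3: remove (3,2)
Op 4: place BN@(2,2)
Op 5: remove (2,2)
Op 6: place WK@(4,2)
Op 7: place BB@(4,0)
Op 8: place WB@(4,1)
Per-piece attacks for B:
  BB@(4,0): attacks (3,1) (2,2) (1,3) (0,4)
B attacks (2,2): yes

Answer: yes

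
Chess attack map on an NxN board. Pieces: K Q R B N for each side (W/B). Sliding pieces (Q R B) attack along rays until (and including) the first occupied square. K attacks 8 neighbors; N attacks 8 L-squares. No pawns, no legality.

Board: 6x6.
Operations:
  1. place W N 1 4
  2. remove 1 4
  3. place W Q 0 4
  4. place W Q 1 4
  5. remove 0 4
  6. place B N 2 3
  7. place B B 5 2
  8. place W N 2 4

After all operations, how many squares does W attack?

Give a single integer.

Op 1: place WN@(1,4)
Op 2: remove (1,4)
Op 3: place WQ@(0,4)
Op 4: place WQ@(1,4)
Op 5: remove (0,4)
Op 6: place BN@(2,3)
Op 7: place BB@(5,2)
Op 8: place WN@(2,4)
Per-piece attacks for W:
  WQ@(1,4): attacks (1,5) (1,3) (1,2) (1,1) (1,0) (2,4) (0,4) (2,5) (2,3) (0,5) (0,3) [ray(1,0) blocked at (2,4); ray(1,-1) blocked at (2,3)]
  WN@(2,4): attacks (4,5) (0,5) (3,2) (4,3) (1,2) (0,3)
Union (14 distinct): (0,3) (0,4) (0,5) (1,0) (1,1) (1,2) (1,3) (1,5) (2,3) (2,4) (2,5) (3,2) (4,3) (4,5)

Answer: 14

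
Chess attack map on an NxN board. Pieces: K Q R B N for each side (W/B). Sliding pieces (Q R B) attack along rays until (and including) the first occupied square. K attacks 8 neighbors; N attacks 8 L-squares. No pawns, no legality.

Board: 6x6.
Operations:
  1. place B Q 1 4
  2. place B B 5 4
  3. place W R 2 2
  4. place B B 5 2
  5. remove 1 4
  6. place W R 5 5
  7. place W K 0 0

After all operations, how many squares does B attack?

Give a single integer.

Answer: 9

Derivation:
Op 1: place BQ@(1,4)
Op 2: place BB@(5,4)
Op 3: place WR@(2,2)
Op 4: place BB@(5,2)
Op 5: remove (1,4)
Op 6: place WR@(5,5)
Op 7: place WK@(0,0)
Per-piece attacks for B:
  BB@(5,2): attacks (4,3) (3,4) (2,5) (4,1) (3,0)
  BB@(5,4): attacks (4,5) (4,3) (3,2) (2,1) (1,0)
Union (9 distinct): (1,0) (2,1) (2,5) (3,0) (3,2) (3,4) (4,1) (4,3) (4,5)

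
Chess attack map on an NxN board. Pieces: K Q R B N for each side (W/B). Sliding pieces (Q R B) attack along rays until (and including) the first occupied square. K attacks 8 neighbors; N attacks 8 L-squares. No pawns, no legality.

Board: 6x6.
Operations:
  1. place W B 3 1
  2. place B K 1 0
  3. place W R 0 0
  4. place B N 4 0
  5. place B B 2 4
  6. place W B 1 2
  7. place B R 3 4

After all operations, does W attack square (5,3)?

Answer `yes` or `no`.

Answer: yes

Derivation:
Op 1: place WB@(3,1)
Op 2: place BK@(1,0)
Op 3: place WR@(0,0)
Op 4: place BN@(4,0)
Op 5: place BB@(2,4)
Op 6: place WB@(1,2)
Op 7: place BR@(3,4)
Per-piece attacks for W:
  WR@(0,0): attacks (0,1) (0,2) (0,3) (0,4) (0,5) (1,0) [ray(1,0) blocked at (1,0)]
  WB@(1,2): attacks (2,3) (3,4) (2,1) (3,0) (0,3) (0,1) [ray(1,1) blocked at (3,4)]
  WB@(3,1): attacks (4,2) (5,3) (4,0) (2,2) (1,3) (0,4) (2,0) [ray(1,-1) blocked at (4,0)]
W attacks (5,3): yes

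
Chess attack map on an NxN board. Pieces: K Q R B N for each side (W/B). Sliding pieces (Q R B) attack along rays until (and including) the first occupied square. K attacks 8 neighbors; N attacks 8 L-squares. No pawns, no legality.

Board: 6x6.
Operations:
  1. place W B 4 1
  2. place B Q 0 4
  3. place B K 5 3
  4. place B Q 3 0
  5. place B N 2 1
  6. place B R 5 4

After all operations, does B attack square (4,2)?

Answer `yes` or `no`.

Answer: yes

Derivation:
Op 1: place WB@(4,1)
Op 2: place BQ@(0,4)
Op 3: place BK@(5,3)
Op 4: place BQ@(3,0)
Op 5: place BN@(2,1)
Op 6: place BR@(5,4)
Per-piece attacks for B:
  BQ@(0,4): attacks (0,5) (0,3) (0,2) (0,1) (0,0) (1,4) (2,4) (3,4) (4,4) (5,4) (1,5) (1,3) (2,2) (3,1) (4,0) [ray(1,0) blocked at (5,4)]
  BN@(2,1): attacks (3,3) (4,2) (1,3) (0,2) (4,0) (0,0)
  BQ@(3,0): attacks (3,1) (3,2) (3,3) (3,4) (3,5) (4,0) (5,0) (2,0) (1,0) (0,0) (4,1) (2,1) [ray(1,1) blocked at (4,1); ray(-1,1) blocked at (2,1)]
  BK@(5,3): attacks (5,4) (5,2) (4,3) (4,4) (4,2)
  BR@(5,4): attacks (5,5) (5,3) (4,4) (3,4) (2,4) (1,4) (0,4) [ray(0,-1) blocked at (5,3); ray(-1,0) blocked at (0,4)]
B attacks (4,2): yes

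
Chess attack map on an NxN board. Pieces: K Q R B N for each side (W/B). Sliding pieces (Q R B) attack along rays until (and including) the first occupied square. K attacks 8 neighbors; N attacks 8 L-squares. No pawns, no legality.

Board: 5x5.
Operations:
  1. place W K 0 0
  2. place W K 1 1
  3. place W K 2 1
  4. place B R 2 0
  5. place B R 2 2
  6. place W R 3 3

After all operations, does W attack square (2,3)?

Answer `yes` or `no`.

Op 1: place WK@(0,0)
Op 2: place WK@(1,1)
Op 3: place WK@(2,1)
Op 4: place BR@(2,0)
Op 5: place BR@(2,2)
Op 6: place WR@(3,3)
Per-piece attacks for W:
  WK@(0,0): attacks (0,1) (1,0) (1,1)
  WK@(1,1): attacks (1,2) (1,0) (2,1) (0,1) (2,2) (2,0) (0,2) (0,0)
  WK@(2,1): attacks (2,2) (2,0) (3,1) (1,1) (3,2) (3,0) (1,2) (1,0)
  WR@(3,3): attacks (3,4) (3,2) (3,1) (3,0) (4,3) (2,3) (1,3) (0,3)
W attacks (2,3): yes

Answer: yes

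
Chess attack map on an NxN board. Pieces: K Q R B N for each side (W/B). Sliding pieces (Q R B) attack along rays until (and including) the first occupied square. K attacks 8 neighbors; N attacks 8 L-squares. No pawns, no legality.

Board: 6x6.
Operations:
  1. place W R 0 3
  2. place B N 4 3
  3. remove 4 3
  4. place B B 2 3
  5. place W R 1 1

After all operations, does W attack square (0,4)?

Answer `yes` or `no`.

Answer: yes

Derivation:
Op 1: place WR@(0,3)
Op 2: place BN@(4,3)
Op 3: remove (4,3)
Op 4: place BB@(2,3)
Op 5: place WR@(1,1)
Per-piece attacks for W:
  WR@(0,3): attacks (0,4) (0,5) (0,2) (0,1) (0,0) (1,3) (2,3) [ray(1,0) blocked at (2,3)]
  WR@(1,1): attacks (1,2) (1,3) (1,4) (1,5) (1,0) (2,1) (3,1) (4,1) (5,1) (0,1)
W attacks (0,4): yes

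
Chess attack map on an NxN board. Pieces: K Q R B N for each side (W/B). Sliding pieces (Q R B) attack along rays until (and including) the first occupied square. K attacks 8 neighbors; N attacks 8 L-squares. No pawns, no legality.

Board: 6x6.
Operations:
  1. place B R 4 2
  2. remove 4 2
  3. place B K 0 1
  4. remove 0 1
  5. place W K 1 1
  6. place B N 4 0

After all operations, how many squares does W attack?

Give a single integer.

Op 1: place BR@(4,2)
Op 2: remove (4,2)
Op 3: place BK@(0,1)
Op 4: remove (0,1)
Op 5: place WK@(1,1)
Op 6: place BN@(4,0)
Per-piece attacks for W:
  WK@(1,1): attacks (1,2) (1,0) (2,1) (0,1) (2,2) (2,0) (0,2) (0,0)
Union (8 distinct): (0,0) (0,1) (0,2) (1,0) (1,2) (2,0) (2,1) (2,2)

Answer: 8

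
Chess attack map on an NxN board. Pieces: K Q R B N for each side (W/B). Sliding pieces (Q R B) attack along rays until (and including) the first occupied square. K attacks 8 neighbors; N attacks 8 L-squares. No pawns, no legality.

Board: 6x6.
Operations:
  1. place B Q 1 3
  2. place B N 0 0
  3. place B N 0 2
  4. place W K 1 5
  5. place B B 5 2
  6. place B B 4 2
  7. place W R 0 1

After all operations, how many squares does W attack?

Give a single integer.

Op 1: place BQ@(1,3)
Op 2: place BN@(0,0)
Op 3: place BN@(0,2)
Op 4: place WK@(1,5)
Op 5: place BB@(5,2)
Op 6: place BB@(4,2)
Op 7: place WR@(0,1)
Per-piece attacks for W:
  WR@(0,1): attacks (0,2) (0,0) (1,1) (2,1) (3,1) (4,1) (5,1) [ray(0,1) blocked at (0,2); ray(0,-1) blocked at (0,0)]
  WK@(1,5): attacks (1,4) (2,5) (0,5) (2,4) (0,4)
Union (12 distinct): (0,0) (0,2) (0,4) (0,5) (1,1) (1,4) (2,1) (2,4) (2,5) (3,1) (4,1) (5,1)

Answer: 12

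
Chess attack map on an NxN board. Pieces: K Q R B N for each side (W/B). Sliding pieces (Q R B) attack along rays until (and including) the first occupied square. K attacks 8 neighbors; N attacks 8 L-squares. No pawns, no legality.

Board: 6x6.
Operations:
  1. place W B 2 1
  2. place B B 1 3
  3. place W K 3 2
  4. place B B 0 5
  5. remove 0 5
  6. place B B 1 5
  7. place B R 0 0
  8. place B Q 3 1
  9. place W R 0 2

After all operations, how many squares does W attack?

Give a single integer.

Answer: 17

Derivation:
Op 1: place WB@(2,1)
Op 2: place BB@(1,3)
Op 3: place WK@(3,2)
Op 4: place BB@(0,5)
Op 5: remove (0,5)
Op 6: place BB@(1,5)
Op 7: place BR@(0,0)
Op 8: place BQ@(3,1)
Op 9: place WR@(0,2)
Per-piece attacks for W:
  WR@(0,2): attacks (0,3) (0,4) (0,5) (0,1) (0,0) (1,2) (2,2) (3,2) [ray(0,-1) blocked at (0,0); ray(1,0) blocked at (3,2)]
  WB@(2,1): attacks (3,2) (3,0) (1,2) (0,3) (1,0) [ray(1,1) blocked at (3,2)]
  WK@(3,2): attacks (3,3) (3,1) (4,2) (2,2) (4,3) (4,1) (2,3) (2,1)
Union (17 distinct): (0,0) (0,1) (0,3) (0,4) (0,5) (1,0) (1,2) (2,1) (2,2) (2,3) (3,0) (3,1) (3,2) (3,3) (4,1) (4,2) (4,3)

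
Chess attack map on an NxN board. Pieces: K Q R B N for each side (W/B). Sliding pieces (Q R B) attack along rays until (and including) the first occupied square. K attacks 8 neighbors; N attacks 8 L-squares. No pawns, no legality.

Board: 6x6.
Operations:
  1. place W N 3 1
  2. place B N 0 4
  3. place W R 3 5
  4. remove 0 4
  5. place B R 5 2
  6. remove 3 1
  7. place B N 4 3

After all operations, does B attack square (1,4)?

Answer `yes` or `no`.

Op 1: place WN@(3,1)
Op 2: place BN@(0,4)
Op 3: place WR@(3,5)
Op 4: remove (0,4)
Op 5: place BR@(5,2)
Op 6: remove (3,1)
Op 7: place BN@(4,3)
Per-piece attacks for B:
  BN@(4,3): attacks (5,5) (3,5) (2,4) (5,1) (3,1) (2,2)
  BR@(5,2): attacks (5,3) (5,4) (5,5) (5,1) (5,0) (4,2) (3,2) (2,2) (1,2) (0,2)
B attacks (1,4): no

Answer: no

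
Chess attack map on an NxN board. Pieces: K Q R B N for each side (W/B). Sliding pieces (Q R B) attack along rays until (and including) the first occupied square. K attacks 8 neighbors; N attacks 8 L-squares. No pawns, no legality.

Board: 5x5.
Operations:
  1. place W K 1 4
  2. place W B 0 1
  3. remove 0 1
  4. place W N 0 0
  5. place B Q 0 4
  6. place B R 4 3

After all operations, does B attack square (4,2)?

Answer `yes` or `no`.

Answer: yes

Derivation:
Op 1: place WK@(1,4)
Op 2: place WB@(0,1)
Op 3: remove (0,1)
Op 4: place WN@(0,0)
Op 5: place BQ@(0,4)
Op 6: place BR@(4,3)
Per-piece attacks for B:
  BQ@(0,4): attacks (0,3) (0,2) (0,1) (0,0) (1,4) (1,3) (2,2) (3,1) (4,0) [ray(0,-1) blocked at (0,0); ray(1,0) blocked at (1,4)]
  BR@(4,3): attacks (4,4) (4,2) (4,1) (4,0) (3,3) (2,3) (1,3) (0,3)
B attacks (4,2): yes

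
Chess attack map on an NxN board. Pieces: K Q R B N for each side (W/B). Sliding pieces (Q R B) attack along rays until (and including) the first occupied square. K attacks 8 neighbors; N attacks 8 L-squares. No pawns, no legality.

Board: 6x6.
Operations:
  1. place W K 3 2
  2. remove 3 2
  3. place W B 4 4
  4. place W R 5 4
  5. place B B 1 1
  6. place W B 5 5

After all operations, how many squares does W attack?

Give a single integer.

Answer: 10

Derivation:
Op 1: place WK@(3,2)
Op 2: remove (3,2)
Op 3: place WB@(4,4)
Op 4: place WR@(5,4)
Op 5: place BB@(1,1)
Op 6: place WB@(5,5)
Per-piece attacks for W:
  WB@(4,4): attacks (5,5) (5,3) (3,5) (3,3) (2,2) (1,1) [ray(1,1) blocked at (5,5); ray(-1,-1) blocked at (1,1)]
  WR@(5,4): attacks (5,5) (5,3) (5,2) (5,1) (5,0) (4,4) [ray(0,1) blocked at (5,5); ray(-1,0) blocked at (4,4)]
  WB@(5,5): attacks (4,4) [ray(-1,-1) blocked at (4,4)]
Union (10 distinct): (1,1) (2,2) (3,3) (3,5) (4,4) (5,0) (5,1) (5,2) (5,3) (5,5)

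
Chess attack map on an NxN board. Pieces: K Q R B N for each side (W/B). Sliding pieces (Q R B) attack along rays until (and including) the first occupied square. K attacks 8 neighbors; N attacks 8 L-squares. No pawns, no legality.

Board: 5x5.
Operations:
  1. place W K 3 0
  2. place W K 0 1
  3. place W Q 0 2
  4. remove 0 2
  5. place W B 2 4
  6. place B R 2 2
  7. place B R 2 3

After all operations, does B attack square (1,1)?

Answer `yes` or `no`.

Answer: no

Derivation:
Op 1: place WK@(3,0)
Op 2: place WK@(0,1)
Op 3: place WQ@(0,2)
Op 4: remove (0,2)
Op 5: place WB@(2,4)
Op 6: place BR@(2,2)
Op 7: place BR@(2,3)
Per-piece attacks for B:
  BR@(2,2): attacks (2,3) (2,1) (2,0) (3,2) (4,2) (1,2) (0,2) [ray(0,1) blocked at (2,3)]
  BR@(2,3): attacks (2,4) (2,2) (3,3) (4,3) (1,3) (0,3) [ray(0,1) blocked at (2,4); ray(0,-1) blocked at (2,2)]
B attacks (1,1): no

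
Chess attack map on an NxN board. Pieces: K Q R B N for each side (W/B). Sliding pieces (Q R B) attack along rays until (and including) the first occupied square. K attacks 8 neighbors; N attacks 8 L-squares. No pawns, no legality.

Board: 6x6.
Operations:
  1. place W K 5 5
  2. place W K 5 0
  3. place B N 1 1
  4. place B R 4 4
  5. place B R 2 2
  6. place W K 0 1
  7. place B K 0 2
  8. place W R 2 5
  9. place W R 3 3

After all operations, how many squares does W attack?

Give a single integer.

Answer: 26

Derivation:
Op 1: place WK@(5,5)
Op 2: place WK@(5,0)
Op 3: place BN@(1,1)
Op 4: place BR@(4,4)
Op 5: place BR@(2,2)
Op 6: place WK@(0,1)
Op 7: place BK@(0,2)
Op 8: place WR@(2,5)
Op 9: place WR@(3,3)
Per-piece attacks for W:
  WK@(0,1): attacks (0,2) (0,0) (1,1) (1,2) (1,0)
  WR@(2,5): attacks (2,4) (2,3) (2,2) (3,5) (4,5) (5,5) (1,5) (0,5) [ray(0,-1) blocked at (2,2); ray(1,0) blocked at (5,5)]
  WR@(3,3): attacks (3,4) (3,5) (3,2) (3,1) (3,0) (4,3) (5,3) (2,3) (1,3) (0,3)
  WK@(5,0): attacks (5,1) (4,0) (4,1)
  WK@(5,5): attacks (5,4) (4,5) (4,4)
Union (26 distinct): (0,0) (0,2) (0,3) (0,5) (1,0) (1,1) (1,2) (1,3) (1,5) (2,2) (2,3) (2,4) (3,0) (3,1) (3,2) (3,4) (3,5) (4,0) (4,1) (4,3) (4,4) (4,5) (5,1) (5,3) (5,4) (5,5)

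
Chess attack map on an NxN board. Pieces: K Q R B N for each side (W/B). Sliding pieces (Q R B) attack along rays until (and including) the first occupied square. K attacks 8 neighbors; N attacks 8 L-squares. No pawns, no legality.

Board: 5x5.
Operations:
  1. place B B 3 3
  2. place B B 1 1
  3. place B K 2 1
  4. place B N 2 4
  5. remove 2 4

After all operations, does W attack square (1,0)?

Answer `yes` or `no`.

Op 1: place BB@(3,3)
Op 2: place BB@(1,1)
Op 3: place BK@(2,1)
Op 4: place BN@(2,4)
Op 5: remove (2,4)
Per-piece attacks for W:
W attacks (1,0): no

Answer: no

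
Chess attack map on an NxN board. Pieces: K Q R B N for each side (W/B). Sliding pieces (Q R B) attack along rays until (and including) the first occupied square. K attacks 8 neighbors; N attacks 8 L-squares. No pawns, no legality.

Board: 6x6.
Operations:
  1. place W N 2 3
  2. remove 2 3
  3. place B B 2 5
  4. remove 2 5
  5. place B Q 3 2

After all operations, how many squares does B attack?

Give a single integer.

Answer: 19

Derivation:
Op 1: place WN@(2,3)
Op 2: remove (2,3)
Op 3: place BB@(2,5)
Op 4: remove (2,5)
Op 5: place BQ@(3,2)
Per-piece attacks for B:
  BQ@(3,2): attacks (3,3) (3,4) (3,5) (3,1) (3,0) (4,2) (5,2) (2,2) (1,2) (0,2) (4,3) (5,4) (4,1) (5,0) (2,3) (1,4) (0,5) (2,1) (1,0)
Union (19 distinct): (0,2) (0,5) (1,0) (1,2) (1,4) (2,1) (2,2) (2,3) (3,0) (3,1) (3,3) (3,4) (3,5) (4,1) (4,2) (4,3) (5,0) (5,2) (5,4)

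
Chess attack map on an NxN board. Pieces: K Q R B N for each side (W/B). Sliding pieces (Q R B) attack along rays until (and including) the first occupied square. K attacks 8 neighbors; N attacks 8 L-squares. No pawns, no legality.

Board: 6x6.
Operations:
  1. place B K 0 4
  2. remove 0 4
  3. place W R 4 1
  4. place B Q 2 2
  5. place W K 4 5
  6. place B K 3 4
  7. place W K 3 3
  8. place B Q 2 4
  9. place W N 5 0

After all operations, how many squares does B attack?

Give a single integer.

Answer: 25

Derivation:
Op 1: place BK@(0,4)
Op 2: remove (0,4)
Op 3: place WR@(4,1)
Op 4: place BQ@(2,2)
Op 5: place WK@(4,5)
Op 6: place BK@(3,4)
Op 7: place WK@(3,3)
Op 8: place BQ@(2,4)
Op 9: place WN@(5,0)
Per-piece attacks for B:
  BQ@(2,2): attacks (2,3) (2,4) (2,1) (2,0) (3,2) (4,2) (5,2) (1,2) (0,2) (3,3) (3,1) (4,0) (1,3) (0,4) (1,1) (0,0) [ray(0,1) blocked at (2,4); ray(1,1) blocked at (3,3)]
  BQ@(2,4): attacks (2,5) (2,3) (2,2) (3,4) (1,4) (0,4) (3,5) (3,3) (1,5) (1,3) (0,2) [ray(0,-1) blocked at (2,2); ray(1,0) blocked at (3,4); ray(1,-1) blocked at (3,3)]
  BK@(3,4): attacks (3,5) (3,3) (4,4) (2,4) (4,5) (4,3) (2,5) (2,3)
Union (25 distinct): (0,0) (0,2) (0,4) (1,1) (1,2) (1,3) (1,4) (1,5) (2,0) (2,1) (2,2) (2,3) (2,4) (2,5) (3,1) (3,2) (3,3) (3,4) (3,5) (4,0) (4,2) (4,3) (4,4) (4,5) (5,2)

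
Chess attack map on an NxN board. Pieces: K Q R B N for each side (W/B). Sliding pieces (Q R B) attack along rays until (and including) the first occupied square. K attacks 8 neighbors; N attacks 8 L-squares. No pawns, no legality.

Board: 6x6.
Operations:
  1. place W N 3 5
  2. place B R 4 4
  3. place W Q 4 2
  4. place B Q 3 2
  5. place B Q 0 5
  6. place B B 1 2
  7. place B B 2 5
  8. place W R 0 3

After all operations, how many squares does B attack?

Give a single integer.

Answer: 26

Derivation:
Op 1: place WN@(3,5)
Op 2: place BR@(4,4)
Op 3: place WQ@(4,2)
Op 4: place BQ@(3,2)
Op 5: place BQ@(0,5)
Op 6: place BB@(1,2)
Op 7: place BB@(2,5)
Op 8: place WR@(0,3)
Per-piece attacks for B:
  BQ@(0,5): attacks (0,4) (0,3) (1,5) (2,5) (1,4) (2,3) (3,2) [ray(0,-1) blocked at (0,3); ray(1,0) blocked at (2,5); ray(1,-1) blocked at (3,2)]
  BB@(1,2): attacks (2,3) (3,4) (4,5) (2,1) (3,0) (0,3) (0,1) [ray(-1,1) blocked at (0,3)]
  BB@(2,5): attacks (3,4) (4,3) (5,2) (1,4) (0,3) [ray(-1,-1) blocked at (0,3)]
  BQ@(3,2): attacks (3,3) (3,4) (3,5) (3,1) (3,0) (4,2) (2,2) (1,2) (4,3) (5,4) (4,1) (5,0) (2,3) (1,4) (0,5) (2,1) (1,0) [ray(0,1) blocked at (3,5); ray(1,0) blocked at (4,2); ray(-1,0) blocked at (1,2); ray(-1,1) blocked at (0,5)]
  BR@(4,4): attacks (4,5) (4,3) (4,2) (5,4) (3,4) (2,4) (1,4) (0,4) [ray(0,-1) blocked at (4,2)]
Union (26 distinct): (0,1) (0,3) (0,4) (0,5) (1,0) (1,2) (1,4) (1,5) (2,1) (2,2) (2,3) (2,4) (2,5) (3,0) (3,1) (3,2) (3,3) (3,4) (3,5) (4,1) (4,2) (4,3) (4,5) (5,0) (5,2) (5,4)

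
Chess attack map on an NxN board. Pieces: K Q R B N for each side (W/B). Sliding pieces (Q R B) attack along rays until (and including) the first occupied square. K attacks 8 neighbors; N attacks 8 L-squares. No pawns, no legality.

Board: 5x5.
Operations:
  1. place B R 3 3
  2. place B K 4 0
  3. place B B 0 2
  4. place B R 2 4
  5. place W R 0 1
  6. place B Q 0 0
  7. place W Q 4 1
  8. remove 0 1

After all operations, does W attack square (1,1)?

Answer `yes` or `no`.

Op 1: place BR@(3,3)
Op 2: place BK@(4,0)
Op 3: place BB@(0,2)
Op 4: place BR@(2,4)
Op 5: place WR@(0,1)
Op 6: place BQ@(0,0)
Op 7: place WQ@(4,1)
Op 8: remove (0,1)
Per-piece attacks for W:
  WQ@(4,1): attacks (4,2) (4,3) (4,4) (4,0) (3,1) (2,1) (1,1) (0,1) (3,2) (2,3) (1,4) (3,0) [ray(0,-1) blocked at (4,0)]
W attacks (1,1): yes

Answer: yes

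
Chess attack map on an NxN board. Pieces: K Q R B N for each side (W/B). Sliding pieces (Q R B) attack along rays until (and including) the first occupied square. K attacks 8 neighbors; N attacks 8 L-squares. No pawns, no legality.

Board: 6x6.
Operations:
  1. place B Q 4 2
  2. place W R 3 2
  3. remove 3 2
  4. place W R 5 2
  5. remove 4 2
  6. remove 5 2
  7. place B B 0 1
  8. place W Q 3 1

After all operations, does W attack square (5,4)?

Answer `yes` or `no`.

Answer: no

Derivation:
Op 1: place BQ@(4,2)
Op 2: place WR@(3,2)
Op 3: remove (3,2)
Op 4: place WR@(5,2)
Op 5: remove (4,2)
Op 6: remove (5,2)
Op 7: place BB@(0,1)
Op 8: place WQ@(3,1)
Per-piece attacks for W:
  WQ@(3,1): attacks (3,2) (3,3) (3,4) (3,5) (3,0) (4,1) (5,1) (2,1) (1,1) (0,1) (4,2) (5,3) (4,0) (2,2) (1,3) (0,4) (2,0) [ray(-1,0) blocked at (0,1)]
W attacks (5,4): no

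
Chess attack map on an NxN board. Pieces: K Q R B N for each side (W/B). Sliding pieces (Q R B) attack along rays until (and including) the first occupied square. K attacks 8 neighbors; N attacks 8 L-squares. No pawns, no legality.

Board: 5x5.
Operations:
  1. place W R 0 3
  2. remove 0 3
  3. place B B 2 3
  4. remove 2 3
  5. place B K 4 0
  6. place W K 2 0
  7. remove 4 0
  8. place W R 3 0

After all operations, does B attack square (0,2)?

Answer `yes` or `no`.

Op 1: place WR@(0,3)
Op 2: remove (0,3)
Op 3: place BB@(2,3)
Op 4: remove (2,3)
Op 5: place BK@(4,0)
Op 6: place WK@(2,0)
Op 7: remove (4,0)
Op 8: place WR@(3,0)
Per-piece attacks for B:
B attacks (0,2): no

Answer: no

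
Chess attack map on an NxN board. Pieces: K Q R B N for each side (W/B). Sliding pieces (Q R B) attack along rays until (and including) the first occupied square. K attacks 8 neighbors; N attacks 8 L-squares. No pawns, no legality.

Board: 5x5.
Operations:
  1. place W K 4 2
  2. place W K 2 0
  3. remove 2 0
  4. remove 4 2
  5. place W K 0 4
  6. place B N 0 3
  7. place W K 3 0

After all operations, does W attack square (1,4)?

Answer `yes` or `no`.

Op 1: place WK@(4,2)
Op 2: place WK@(2,0)
Op 3: remove (2,0)
Op 4: remove (4,2)
Op 5: place WK@(0,4)
Op 6: place BN@(0,3)
Op 7: place WK@(3,0)
Per-piece attacks for W:
  WK@(0,4): attacks (0,3) (1,4) (1,3)
  WK@(3,0): attacks (3,1) (4,0) (2,0) (4,1) (2,1)
W attacks (1,4): yes

Answer: yes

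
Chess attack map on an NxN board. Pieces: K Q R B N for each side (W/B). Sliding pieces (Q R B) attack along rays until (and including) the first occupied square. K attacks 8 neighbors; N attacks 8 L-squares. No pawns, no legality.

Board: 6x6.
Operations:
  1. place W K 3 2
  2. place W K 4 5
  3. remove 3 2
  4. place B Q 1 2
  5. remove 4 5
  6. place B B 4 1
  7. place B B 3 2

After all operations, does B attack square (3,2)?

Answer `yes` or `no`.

Answer: yes

Derivation:
Op 1: place WK@(3,2)
Op 2: place WK@(4,5)
Op 3: remove (3,2)
Op 4: place BQ@(1,2)
Op 5: remove (4,5)
Op 6: place BB@(4,1)
Op 7: place BB@(3,2)
Per-piece attacks for B:
  BQ@(1,2): attacks (1,3) (1,4) (1,5) (1,1) (1,0) (2,2) (3,2) (0,2) (2,3) (3,4) (4,5) (2,1) (3,0) (0,3) (0,1) [ray(1,0) blocked at (3,2)]
  BB@(3,2): attacks (4,3) (5,4) (4,1) (2,3) (1,4) (0,5) (2,1) (1,0) [ray(1,-1) blocked at (4,1)]
  BB@(4,1): attacks (5,2) (5,0) (3,2) (3,0) [ray(-1,1) blocked at (3,2)]
B attacks (3,2): yes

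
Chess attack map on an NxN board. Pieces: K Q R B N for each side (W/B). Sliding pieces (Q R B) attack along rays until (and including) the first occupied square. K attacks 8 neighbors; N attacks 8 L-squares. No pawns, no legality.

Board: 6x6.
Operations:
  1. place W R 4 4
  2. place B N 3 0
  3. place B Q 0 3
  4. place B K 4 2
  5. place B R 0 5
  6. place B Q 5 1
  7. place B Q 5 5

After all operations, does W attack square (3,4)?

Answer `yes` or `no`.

Answer: yes

Derivation:
Op 1: place WR@(4,4)
Op 2: place BN@(3,0)
Op 3: place BQ@(0,3)
Op 4: place BK@(4,2)
Op 5: place BR@(0,5)
Op 6: place BQ@(5,1)
Op 7: place BQ@(5,5)
Per-piece attacks for W:
  WR@(4,4): attacks (4,5) (4,3) (4,2) (5,4) (3,4) (2,4) (1,4) (0,4) [ray(0,-1) blocked at (4,2)]
W attacks (3,4): yes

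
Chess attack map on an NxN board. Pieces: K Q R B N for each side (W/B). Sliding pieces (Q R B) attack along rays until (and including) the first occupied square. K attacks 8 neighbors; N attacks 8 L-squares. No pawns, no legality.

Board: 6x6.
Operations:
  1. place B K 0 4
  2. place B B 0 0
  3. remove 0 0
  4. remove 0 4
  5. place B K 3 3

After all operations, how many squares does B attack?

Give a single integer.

Answer: 8

Derivation:
Op 1: place BK@(0,4)
Op 2: place BB@(0,0)
Op 3: remove (0,0)
Op 4: remove (0,4)
Op 5: place BK@(3,3)
Per-piece attacks for B:
  BK@(3,3): attacks (3,4) (3,2) (4,3) (2,3) (4,4) (4,2) (2,4) (2,2)
Union (8 distinct): (2,2) (2,3) (2,4) (3,2) (3,4) (4,2) (4,3) (4,4)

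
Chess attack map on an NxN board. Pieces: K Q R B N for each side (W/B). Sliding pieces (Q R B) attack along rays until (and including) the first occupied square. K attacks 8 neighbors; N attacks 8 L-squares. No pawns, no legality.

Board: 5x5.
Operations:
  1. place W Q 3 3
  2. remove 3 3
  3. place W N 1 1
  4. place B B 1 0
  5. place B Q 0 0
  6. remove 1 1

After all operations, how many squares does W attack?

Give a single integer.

Op 1: place WQ@(3,3)
Op 2: remove (3,3)
Op 3: place WN@(1,1)
Op 4: place BB@(1,0)
Op 5: place BQ@(0,0)
Op 6: remove (1,1)
Per-piece attacks for W:
Union (0 distinct): (none)

Answer: 0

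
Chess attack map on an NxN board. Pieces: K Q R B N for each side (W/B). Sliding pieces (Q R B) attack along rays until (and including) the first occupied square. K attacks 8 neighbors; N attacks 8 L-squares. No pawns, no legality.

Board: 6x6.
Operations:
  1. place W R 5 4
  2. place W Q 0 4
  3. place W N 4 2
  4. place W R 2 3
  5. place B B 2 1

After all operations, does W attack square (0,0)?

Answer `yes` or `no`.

Op 1: place WR@(5,4)
Op 2: place WQ@(0,4)
Op 3: place WN@(4,2)
Op 4: place WR@(2,3)
Op 5: place BB@(2,1)
Per-piece attacks for W:
  WQ@(0,4): attacks (0,5) (0,3) (0,2) (0,1) (0,0) (1,4) (2,4) (3,4) (4,4) (5,4) (1,5) (1,3) (2,2) (3,1) (4,0) [ray(1,0) blocked at (5,4)]
  WR@(2,3): attacks (2,4) (2,5) (2,2) (2,1) (3,3) (4,3) (5,3) (1,3) (0,3) [ray(0,-1) blocked at (2,1)]
  WN@(4,2): attacks (5,4) (3,4) (2,3) (5,0) (3,0) (2,1)
  WR@(5,4): attacks (5,5) (5,3) (5,2) (5,1) (5,0) (4,4) (3,4) (2,4) (1,4) (0,4) [ray(-1,0) blocked at (0,4)]
W attacks (0,0): yes

Answer: yes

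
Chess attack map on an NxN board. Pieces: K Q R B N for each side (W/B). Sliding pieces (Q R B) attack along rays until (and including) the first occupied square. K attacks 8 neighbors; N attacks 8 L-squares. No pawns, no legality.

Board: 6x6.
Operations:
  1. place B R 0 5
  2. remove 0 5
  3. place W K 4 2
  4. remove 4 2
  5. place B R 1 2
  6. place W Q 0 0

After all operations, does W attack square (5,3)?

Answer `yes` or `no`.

Op 1: place BR@(0,5)
Op 2: remove (0,5)
Op 3: place WK@(4,2)
Op 4: remove (4,2)
Op 5: place BR@(1,2)
Op 6: place WQ@(0,0)
Per-piece attacks for W:
  WQ@(0,0): attacks (0,1) (0,2) (0,3) (0,4) (0,5) (1,0) (2,0) (3,0) (4,0) (5,0) (1,1) (2,2) (3,3) (4,4) (5,5)
W attacks (5,3): no

Answer: no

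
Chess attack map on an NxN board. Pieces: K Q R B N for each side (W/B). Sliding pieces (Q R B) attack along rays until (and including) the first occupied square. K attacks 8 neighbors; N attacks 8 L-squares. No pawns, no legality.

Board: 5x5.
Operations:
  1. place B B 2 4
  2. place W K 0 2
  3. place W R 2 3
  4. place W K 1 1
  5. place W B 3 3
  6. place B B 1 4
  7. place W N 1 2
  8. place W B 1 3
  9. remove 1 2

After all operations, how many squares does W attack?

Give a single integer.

Answer: 18

Derivation:
Op 1: place BB@(2,4)
Op 2: place WK@(0,2)
Op 3: place WR@(2,3)
Op 4: place WK@(1,1)
Op 5: place WB@(3,3)
Op 6: place BB@(1,4)
Op 7: place WN@(1,2)
Op 8: place WB@(1,3)
Op 9: remove (1,2)
Per-piece attacks for W:
  WK@(0,2): attacks (0,3) (0,1) (1,2) (1,3) (1,1)
  WK@(1,1): attacks (1,2) (1,0) (2,1) (0,1) (2,2) (2,0) (0,2) (0,0)
  WB@(1,3): attacks (2,4) (2,2) (3,1) (4,0) (0,4) (0,2) [ray(1,1) blocked at (2,4); ray(-1,-1) blocked at (0,2)]
  WR@(2,3): attacks (2,4) (2,2) (2,1) (2,0) (3,3) (1,3) [ray(0,1) blocked at (2,4); ray(1,0) blocked at (3,3); ray(-1,0) blocked at (1,3)]
  WB@(3,3): attacks (4,4) (4,2) (2,4) (2,2) (1,1) [ray(-1,1) blocked at (2,4); ray(-1,-1) blocked at (1,1)]
Union (18 distinct): (0,0) (0,1) (0,2) (0,3) (0,4) (1,0) (1,1) (1,2) (1,3) (2,0) (2,1) (2,2) (2,4) (3,1) (3,3) (4,0) (4,2) (4,4)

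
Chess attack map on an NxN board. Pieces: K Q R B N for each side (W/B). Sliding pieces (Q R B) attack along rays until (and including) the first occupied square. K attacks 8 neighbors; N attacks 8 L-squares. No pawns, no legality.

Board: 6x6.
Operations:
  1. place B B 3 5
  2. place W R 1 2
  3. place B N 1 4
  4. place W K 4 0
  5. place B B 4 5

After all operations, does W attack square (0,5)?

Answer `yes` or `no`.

Answer: no

Derivation:
Op 1: place BB@(3,5)
Op 2: place WR@(1,2)
Op 3: place BN@(1,4)
Op 4: place WK@(4,0)
Op 5: place BB@(4,5)
Per-piece attacks for W:
  WR@(1,2): attacks (1,3) (1,4) (1,1) (1,0) (2,2) (3,2) (4,2) (5,2) (0,2) [ray(0,1) blocked at (1,4)]
  WK@(4,0): attacks (4,1) (5,0) (3,0) (5,1) (3,1)
W attacks (0,5): no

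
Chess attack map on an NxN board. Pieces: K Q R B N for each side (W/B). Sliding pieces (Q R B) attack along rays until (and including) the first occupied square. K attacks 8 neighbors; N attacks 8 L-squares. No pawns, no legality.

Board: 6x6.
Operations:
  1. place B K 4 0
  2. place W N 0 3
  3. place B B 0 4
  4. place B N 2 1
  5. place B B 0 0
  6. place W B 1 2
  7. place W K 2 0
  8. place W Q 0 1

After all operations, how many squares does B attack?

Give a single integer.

Answer: 16

Derivation:
Op 1: place BK@(4,0)
Op 2: place WN@(0,3)
Op 3: place BB@(0,4)
Op 4: place BN@(2,1)
Op 5: place BB@(0,0)
Op 6: place WB@(1,2)
Op 7: place WK@(2,0)
Op 8: place WQ@(0,1)
Per-piece attacks for B:
  BB@(0,0): attacks (1,1) (2,2) (3,3) (4,4) (5,5)
  BB@(0,4): attacks (1,5) (1,3) (2,2) (3,1) (4,0) [ray(1,-1) blocked at (4,0)]
  BN@(2,1): attacks (3,3) (4,2) (1,3) (0,2) (4,0) (0,0)
  BK@(4,0): attacks (4,1) (5,0) (3,0) (5,1) (3,1)
Union (16 distinct): (0,0) (0,2) (1,1) (1,3) (1,5) (2,2) (3,0) (3,1) (3,3) (4,0) (4,1) (4,2) (4,4) (5,0) (5,1) (5,5)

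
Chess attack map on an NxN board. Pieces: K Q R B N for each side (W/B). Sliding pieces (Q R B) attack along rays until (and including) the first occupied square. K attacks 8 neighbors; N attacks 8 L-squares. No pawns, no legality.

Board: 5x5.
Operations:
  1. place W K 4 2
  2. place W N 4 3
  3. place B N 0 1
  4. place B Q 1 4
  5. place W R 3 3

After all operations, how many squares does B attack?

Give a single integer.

Answer: 14

Derivation:
Op 1: place WK@(4,2)
Op 2: place WN@(4,3)
Op 3: place BN@(0,1)
Op 4: place BQ@(1,4)
Op 5: place WR@(3,3)
Per-piece attacks for B:
  BN@(0,1): attacks (1,3) (2,2) (2,0)
  BQ@(1,4): attacks (1,3) (1,2) (1,1) (1,0) (2,4) (3,4) (4,4) (0,4) (2,3) (3,2) (4,1) (0,3)
Union (14 distinct): (0,3) (0,4) (1,0) (1,1) (1,2) (1,3) (2,0) (2,2) (2,3) (2,4) (3,2) (3,4) (4,1) (4,4)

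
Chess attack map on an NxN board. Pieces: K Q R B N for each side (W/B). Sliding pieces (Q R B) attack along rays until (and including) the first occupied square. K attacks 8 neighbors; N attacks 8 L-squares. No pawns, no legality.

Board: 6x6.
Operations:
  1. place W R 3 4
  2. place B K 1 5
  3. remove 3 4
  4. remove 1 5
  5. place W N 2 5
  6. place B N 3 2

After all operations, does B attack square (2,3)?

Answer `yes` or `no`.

Op 1: place WR@(3,4)
Op 2: place BK@(1,5)
Op 3: remove (3,4)
Op 4: remove (1,5)
Op 5: place WN@(2,5)
Op 6: place BN@(3,2)
Per-piece attacks for B:
  BN@(3,2): attacks (4,4) (5,3) (2,4) (1,3) (4,0) (5,1) (2,0) (1,1)
B attacks (2,3): no

Answer: no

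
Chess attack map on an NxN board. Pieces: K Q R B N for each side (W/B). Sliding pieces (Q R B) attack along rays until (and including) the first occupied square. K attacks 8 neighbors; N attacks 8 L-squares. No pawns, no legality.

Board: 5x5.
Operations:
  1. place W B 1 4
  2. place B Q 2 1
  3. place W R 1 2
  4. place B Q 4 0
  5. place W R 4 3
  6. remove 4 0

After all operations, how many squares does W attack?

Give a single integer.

Answer: 14

Derivation:
Op 1: place WB@(1,4)
Op 2: place BQ@(2,1)
Op 3: place WR@(1,2)
Op 4: place BQ@(4,0)
Op 5: place WR@(4,3)
Op 6: remove (4,0)
Per-piece attacks for W:
  WR@(1,2): attacks (1,3) (1,4) (1,1) (1,0) (2,2) (3,2) (4,2) (0,2) [ray(0,1) blocked at (1,4)]
  WB@(1,4): attacks (2,3) (3,2) (4,1) (0,3)
  WR@(4,3): attacks (4,4) (4,2) (4,1) (4,0) (3,3) (2,3) (1,3) (0,3)
Union (14 distinct): (0,2) (0,3) (1,0) (1,1) (1,3) (1,4) (2,2) (2,3) (3,2) (3,3) (4,0) (4,1) (4,2) (4,4)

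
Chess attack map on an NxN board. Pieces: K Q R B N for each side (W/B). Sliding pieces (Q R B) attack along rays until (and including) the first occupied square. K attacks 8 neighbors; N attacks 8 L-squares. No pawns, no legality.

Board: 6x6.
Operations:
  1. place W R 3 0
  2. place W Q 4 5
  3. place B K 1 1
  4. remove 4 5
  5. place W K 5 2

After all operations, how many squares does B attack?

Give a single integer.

Answer: 8

Derivation:
Op 1: place WR@(3,0)
Op 2: place WQ@(4,5)
Op 3: place BK@(1,1)
Op 4: remove (4,5)
Op 5: place WK@(5,2)
Per-piece attacks for B:
  BK@(1,1): attacks (1,2) (1,0) (2,1) (0,1) (2,2) (2,0) (0,2) (0,0)
Union (8 distinct): (0,0) (0,1) (0,2) (1,0) (1,2) (2,0) (2,1) (2,2)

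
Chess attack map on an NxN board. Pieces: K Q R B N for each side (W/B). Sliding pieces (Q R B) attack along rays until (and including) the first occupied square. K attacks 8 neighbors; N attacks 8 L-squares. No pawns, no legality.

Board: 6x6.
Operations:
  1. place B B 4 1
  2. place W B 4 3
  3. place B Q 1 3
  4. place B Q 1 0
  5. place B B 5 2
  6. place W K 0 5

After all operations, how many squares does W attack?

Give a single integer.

Op 1: place BB@(4,1)
Op 2: place WB@(4,3)
Op 3: place BQ@(1,3)
Op 4: place BQ@(1,0)
Op 5: place BB@(5,2)
Op 6: place WK@(0,5)
Per-piece attacks for W:
  WK@(0,5): attacks (0,4) (1,5) (1,4)
  WB@(4,3): attacks (5,4) (5,2) (3,4) (2,5) (3,2) (2,1) (1,0) [ray(1,-1) blocked at (5,2); ray(-1,-1) blocked at (1,0)]
Union (10 distinct): (0,4) (1,0) (1,4) (1,5) (2,1) (2,5) (3,2) (3,4) (5,2) (5,4)

Answer: 10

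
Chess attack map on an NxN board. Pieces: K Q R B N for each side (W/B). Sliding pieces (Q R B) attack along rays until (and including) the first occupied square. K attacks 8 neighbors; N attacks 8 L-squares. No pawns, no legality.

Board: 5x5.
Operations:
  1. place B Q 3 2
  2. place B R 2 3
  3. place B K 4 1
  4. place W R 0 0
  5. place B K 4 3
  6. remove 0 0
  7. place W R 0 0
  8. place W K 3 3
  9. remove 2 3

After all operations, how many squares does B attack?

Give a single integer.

Op 1: place BQ@(3,2)
Op 2: place BR@(2,3)
Op 3: place BK@(4,1)
Op 4: place WR@(0,0)
Op 5: place BK@(4,3)
Op 6: remove (0,0)
Op 7: place WR@(0,0)
Op 8: place WK@(3,3)
Op 9: remove (2,3)
Per-piece attacks for B:
  BQ@(3,2): attacks (3,3) (3,1) (3,0) (4,2) (2,2) (1,2) (0,2) (4,3) (4,1) (2,3) (1,4) (2,1) (1,0) [ray(0,1) blocked at (3,3); ray(1,1) blocked at (4,3); ray(1,-1) blocked at (4,1)]
  BK@(4,1): attacks (4,2) (4,0) (3,1) (3,2) (3,0)
  BK@(4,3): attacks (4,4) (4,2) (3,3) (3,4) (3,2)
Union (17 distinct): (0,2) (1,0) (1,2) (1,4) (2,1) (2,2) (2,3) (3,0) (3,1) (3,2) (3,3) (3,4) (4,0) (4,1) (4,2) (4,3) (4,4)

Answer: 17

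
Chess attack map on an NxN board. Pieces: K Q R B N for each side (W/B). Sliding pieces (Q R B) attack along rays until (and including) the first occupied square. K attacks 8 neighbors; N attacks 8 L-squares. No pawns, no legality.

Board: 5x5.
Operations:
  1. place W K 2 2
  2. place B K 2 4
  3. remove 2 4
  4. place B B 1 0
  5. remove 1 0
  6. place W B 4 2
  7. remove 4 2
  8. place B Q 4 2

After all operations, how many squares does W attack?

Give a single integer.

Answer: 8

Derivation:
Op 1: place WK@(2,2)
Op 2: place BK@(2,4)
Op 3: remove (2,4)
Op 4: place BB@(1,0)
Op 5: remove (1,0)
Op 6: place WB@(4,2)
Op 7: remove (4,2)
Op 8: place BQ@(4,2)
Per-piece attacks for W:
  WK@(2,2): attacks (2,3) (2,1) (3,2) (1,2) (3,3) (3,1) (1,3) (1,1)
Union (8 distinct): (1,1) (1,2) (1,3) (2,1) (2,3) (3,1) (3,2) (3,3)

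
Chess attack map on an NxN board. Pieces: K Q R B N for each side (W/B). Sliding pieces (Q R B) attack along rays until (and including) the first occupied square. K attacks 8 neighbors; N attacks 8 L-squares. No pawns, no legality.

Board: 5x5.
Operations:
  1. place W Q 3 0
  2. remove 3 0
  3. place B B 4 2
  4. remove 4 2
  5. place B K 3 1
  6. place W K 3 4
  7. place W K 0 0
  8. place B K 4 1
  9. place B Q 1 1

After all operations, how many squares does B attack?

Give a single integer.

Answer: 18

Derivation:
Op 1: place WQ@(3,0)
Op 2: remove (3,0)
Op 3: place BB@(4,2)
Op 4: remove (4,2)
Op 5: place BK@(3,1)
Op 6: place WK@(3,4)
Op 7: place WK@(0,0)
Op 8: place BK@(4,1)
Op 9: place BQ@(1,1)
Per-piece attacks for B:
  BQ@(1,1): attacks (1,2) (1,3) (1,4) (1,0) (2,1) (3,1) (0,1) (2,2) (3,3) (4,4) (2,0) (0,2) (0,0) [ray(1,0) blocked at (3,1); ray(-1,-1) blocked at (0,0)]
  BK@(3,1): attacks (3,2) (3,0) (4,1) (2,1) (4,2) (4,0) (2,2) (2,0)
  BK@(4,1): attacks (4,2) (4,0) (3,1) (3,2) (3,0)
Union (18 distinct): (0,0) (0,1) (0,2) (1,0) (1,2) (1,3) (1,4) (2,0) (2,1) (2,2) (3,0) (3,1) (3,2) (3,3) (4,0) (4,1) (4,2) (4,4)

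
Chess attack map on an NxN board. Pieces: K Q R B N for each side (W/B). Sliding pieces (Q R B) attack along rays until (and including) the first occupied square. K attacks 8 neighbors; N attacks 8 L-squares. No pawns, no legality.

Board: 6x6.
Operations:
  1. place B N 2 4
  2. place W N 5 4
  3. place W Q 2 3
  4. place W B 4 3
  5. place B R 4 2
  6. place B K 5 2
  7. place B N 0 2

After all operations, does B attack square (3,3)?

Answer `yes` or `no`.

Answer: no

Derivation:
Op 1: place BN@(2,4)
Op 2: place WN@(5,4)
Op 3: place WQ@(2,3)
Op 4: place WB@(4,3)
Op 5: place BR@(4,2)
Op 6: place BK@(5,2)
Op 7: place BN@(0,2)
Per-piece attacks for B:
  BN@(0,2): attacks (1,4) (2,3) (1,0) (2,1)
  BN@(2,4): attacks (4,5) (0,5) (3,2) (4,3) (1,2) (0,3)
  BR@(4,2): attacks (4,3) (4,1) (4,0) (5,2) (3,2) (2,2) (1,2) (0,2) [ray(0,1) blocked at (4,3); ray(1,0) blocked at (5,2); ray(-1,0) blocked at (0,2)]
  BK@(5,2): attacks (5,3) (5,1) (4,2) (4,3) (4,1)
B attacks (3,3): no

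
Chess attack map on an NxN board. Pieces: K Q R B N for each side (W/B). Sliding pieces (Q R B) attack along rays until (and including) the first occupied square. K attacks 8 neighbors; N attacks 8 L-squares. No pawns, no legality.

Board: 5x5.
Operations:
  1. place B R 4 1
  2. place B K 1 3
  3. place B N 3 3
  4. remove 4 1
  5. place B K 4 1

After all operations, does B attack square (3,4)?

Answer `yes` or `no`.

Op 1: place BR@(4,1)
Op 2: place BK@(1,3)
Op 3: place BN@(3,3)
Op 4: remove (4,1)
Op 5: place BK@(4,1)
Per-piece attacks for B:
  BK@(1,3): attacks (1,4) (1,2) (2,3) (0,3) (2,4) (2,2) (0,4) (0,2)
  BN@(3,3): attacks (1,4) (4,1) (2,1) (1,2)
  BK@(4,1): attacks (4,2) (4,0) (3,1) (3,2) (3,0)
B attacks (3,4): no

Answer: no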